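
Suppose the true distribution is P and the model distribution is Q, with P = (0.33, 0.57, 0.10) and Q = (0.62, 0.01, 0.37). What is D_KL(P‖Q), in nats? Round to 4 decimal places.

1.9656 nats

D(P‖Q) = Σ p·ln(p/q).
  0.33·ln(0.33/0.62) = -0.20811
  0.57·ln(0.57/0.01) = 2.30454
  0.10·ln(0.10/0.37) = -0.13083
D(P‖Q) = 1.9656 nats.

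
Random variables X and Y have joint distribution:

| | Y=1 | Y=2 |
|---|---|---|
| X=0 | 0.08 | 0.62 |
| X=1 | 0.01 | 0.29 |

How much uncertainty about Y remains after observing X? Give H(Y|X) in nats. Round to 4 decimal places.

0.2926 nats

Chain rule: H(Y|X) = H(X,Y) − H(X).
Marginals: p(X) = (0.7000, 0.3000), p(Y) = (0.0900, 0.9100).
H(X,Y) = 0.9035 nats; H(X) = 0.6109 nats.
H(Y|X) = 0.9035 − 0.6109 = 0.2926 nats.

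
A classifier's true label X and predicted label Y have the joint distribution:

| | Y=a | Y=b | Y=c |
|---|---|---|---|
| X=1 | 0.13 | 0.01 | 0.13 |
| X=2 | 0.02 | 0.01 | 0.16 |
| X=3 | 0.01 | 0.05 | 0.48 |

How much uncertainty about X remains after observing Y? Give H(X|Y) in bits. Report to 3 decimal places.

Marginals: p(X) = (0.2700, 0.1900, 0.5400), p(Y) = (0.1600, 0.0700, 0.7700).
H(X|Y) = Σ p(Y) · H(X|Y=·).
  Y=a: p=0.1600, H(X|Y=a) = 0.8684
  Y=b: p=0.0700, H(X|Y=b) = 1.1488
  Y=c: p=0.7700, H(X|Y=c) = 1.3293
Weighted sum = 1.243 bits.

1.243 bits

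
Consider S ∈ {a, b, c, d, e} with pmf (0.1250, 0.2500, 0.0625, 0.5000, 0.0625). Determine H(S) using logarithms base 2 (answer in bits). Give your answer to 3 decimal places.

H(S) = −Σ p·log₂ p.
  −(0.1250)·log₂(0.1250) = 0.3750
  −(0.2500)·log₂(0.2500) = 0.5000
  −(0.0625)·log₂(0.0625) = 0.2500
  −(0.5000)·log₂(0.5000) = 0.5000
  −(0.0625)·log₂(0.0625) = 0.2500
Sum: 0.3750 + 0.5000 + 0.2500 + 0.5000 + 0.2500 = 1.875 bits.

1.875 bits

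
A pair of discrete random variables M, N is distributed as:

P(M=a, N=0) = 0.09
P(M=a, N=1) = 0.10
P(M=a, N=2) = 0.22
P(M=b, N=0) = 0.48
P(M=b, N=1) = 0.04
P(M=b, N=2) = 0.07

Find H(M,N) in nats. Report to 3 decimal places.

H(M,N) = −Σ p(x,y)·ln p(x,y) over all 6 cells.
  cell (a,0): −0.09·ln0.09 = 0.2167
  cell (a,1): −0.10·ln0.10 = 0.2303
  cell (a,2): −0.22·ln0.22 = 0.3331
  cell (b,0): −0.48·ln0.48 = 0.3523
  cell (b,1): −0.04·ln0.04 = 0.1288
  cell (b,2): −0.07·ln0.07 = 0.1861
Sum = 1.447 nats.

1.447 nats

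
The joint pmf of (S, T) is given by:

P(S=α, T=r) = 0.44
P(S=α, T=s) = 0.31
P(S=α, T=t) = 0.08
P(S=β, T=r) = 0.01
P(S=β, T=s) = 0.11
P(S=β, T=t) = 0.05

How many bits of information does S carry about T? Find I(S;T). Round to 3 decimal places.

0.115 bits

Marginals: p(S) = (0.8300, 0.1700), p(T) = (0.4500, 0.4200, 0.1300).
I(S;T) = Σ p(x,y)·log₂[p(x,y)/(p(x)p(y))].
  (α,r): 0.44·log₂(1.1780) = 0.1040
  (α,s): 0.31·log₂(0.8893) = -0.0525
  (α,t): 0.08·log₂(0.7414) = -0.0345
  (β,r): 0.01·log₂(0.1307) = -0.0294
  (β,s): 0.11·log₂(1.5406) = 0.0686
  (β,t): 0.05·log₂(2.2624) = 0.0589
Sum = 0.115 bits.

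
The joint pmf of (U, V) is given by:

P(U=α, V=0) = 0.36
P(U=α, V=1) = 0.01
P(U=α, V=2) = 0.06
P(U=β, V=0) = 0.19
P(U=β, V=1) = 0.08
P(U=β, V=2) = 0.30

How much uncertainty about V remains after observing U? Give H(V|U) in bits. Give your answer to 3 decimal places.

1.123 bits

Marginals: p(U) = (0.4300, 0.5700), p(V) = (0.5500, 0.0900, 0.3600).
H(V|U) = Σ p(U) · H(V|U=·).
  U=α: p=0.4300, H(V|U=α) = 0.7373
  U=β: p=0.5700, H(V|U=β) = 1.4133
Weighted sum = 1.123 bits.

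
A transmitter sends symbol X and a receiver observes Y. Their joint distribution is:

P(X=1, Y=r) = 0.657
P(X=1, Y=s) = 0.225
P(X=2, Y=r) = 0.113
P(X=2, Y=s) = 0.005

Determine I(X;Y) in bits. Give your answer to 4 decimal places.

Marginals: p(X) = (0.8820, 0.1180), p(Y) = (0.7700, 0.2300).
I(X;Y) = H(X) + H(Y) − H(X,Y).
H(X) = 0.5236, H(Y) = 0.7780, H(X,Y) = 1.2760.
I(X;Y) = 0.5236 + 0.7780 − 1.2760 = 0.0256 bits.

0.0256 bits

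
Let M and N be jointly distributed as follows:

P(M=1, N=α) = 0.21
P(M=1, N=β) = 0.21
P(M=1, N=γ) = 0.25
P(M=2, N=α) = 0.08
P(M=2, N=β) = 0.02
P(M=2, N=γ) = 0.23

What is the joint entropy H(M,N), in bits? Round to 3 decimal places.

2.338 bits

H(M,N) = −Σ p(x,y)·log₂ p(x,y) over all 6 cells.
  cell (1,α): −0.21·log₂0.21 = 0.4728
  cell (1,β): −0.21·log₂0.21 = 0.4728
  cell (1,γ): −0.25·log₂0.25 = 0.5000
  cell (2,α): −0.08·log₂0.08 = 0.2915
  cell (2,β): −0.02·log₂0.02 = 0.1129
  cell (2,γ): −0.23·log₂0.23 = 0.4877
Sum = 2.338 bits.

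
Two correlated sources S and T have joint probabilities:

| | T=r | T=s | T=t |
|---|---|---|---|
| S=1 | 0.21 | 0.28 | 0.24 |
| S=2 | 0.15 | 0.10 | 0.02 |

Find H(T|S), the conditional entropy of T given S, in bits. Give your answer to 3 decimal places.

Marginals: p(S) = (0.7300, 0.2700), p(T) = (0.3600, 0.3800, 0.2600).
H(T|S) = Σ p(S) · H(T|S=·).
  S=1: p=0.7300, H(T|S=1) = 1.5750
  S=2: p=0.2700, H(T|S=2) = 1.2800
Weighted sum = 1.495 bits.

1.495 bits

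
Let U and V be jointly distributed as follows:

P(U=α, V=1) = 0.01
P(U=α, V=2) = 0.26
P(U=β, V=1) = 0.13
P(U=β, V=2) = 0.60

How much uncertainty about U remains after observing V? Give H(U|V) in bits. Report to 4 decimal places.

Marginals: p(U) = (0.2700, 0.7300), p(V) = (0.1400, 0.8600).
H(U|V) = Σ p(V) · H(U|V=·).
  V=1: p=0.1400, H(U|V=1) = 0.3712
  V=2: p=0.8600, H(U|V=2) = 0.8841
Weighted sum = 0.8123 bits.

0.8123 bits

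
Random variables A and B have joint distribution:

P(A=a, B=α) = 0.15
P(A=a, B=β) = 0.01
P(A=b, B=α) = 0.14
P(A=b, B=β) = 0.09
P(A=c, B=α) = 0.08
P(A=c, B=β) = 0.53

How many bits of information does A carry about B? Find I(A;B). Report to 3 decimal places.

Marginals: p(A) = (0.1600, 0.2300, 0.6100), p(B) = (0.3700, 0.6300).
I(A;B) = H(A) + H(B) − H(A,B).
H(A) = 1.3457, H(B) = 0.9507, H(A,B) = 1.9637.
I(A;B) = 1.3457 + 0.9507 − 1.9637 = 0.333 bits.

0.333 bits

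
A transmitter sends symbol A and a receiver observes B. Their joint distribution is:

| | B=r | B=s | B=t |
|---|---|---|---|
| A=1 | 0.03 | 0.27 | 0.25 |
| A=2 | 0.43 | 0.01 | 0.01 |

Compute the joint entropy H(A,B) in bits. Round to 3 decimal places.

H(A,B) = −Σ p(x,y)·log₂ p(x,y) over all 6 cells.
  cell (1,r): −0.03·log₂0.03 = 0.1518
  cell (1,s): −0.27·log₂0.27 = 0.5100
  cell (1,t): −0.25·log₂0.25 = 0.5000
  cell (2,r): −0.43·log₂0.43 = 0.5236
  cell (2,s): −0.01·log₂0.01 = 0.0664
  cell (2,t): −0.01·log₂0.01 = 0.0664
Sum = 1.818 bits.

1.818 bits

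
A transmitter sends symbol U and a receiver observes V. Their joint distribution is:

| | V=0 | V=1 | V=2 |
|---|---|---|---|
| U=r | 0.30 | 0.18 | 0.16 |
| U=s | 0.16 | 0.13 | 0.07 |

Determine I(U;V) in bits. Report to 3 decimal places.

0.006 bits

Marginals: p(U) = (0.6400, 0.3600), p(V) = (0.4600, 0.3100, 0.2300).
I(U;V) = Σ p(x,y)·log₂[p(x,y)/(p(x)p(y))].
  (r,0): 0.30·log₂(1.0190) = 0.0082
  (r,1): 0.18·log₂(0.9073) = -0.0253
  (r,2): 0.16·log₂(1.0870) = 0.0192
  (s,0): 0.16·log₂(0.9662) = -0.0079
  (s,1): 0.13·log₂(1.1649) = 0.0286
  (s,2): 0.07·log₂(0.8454) = -0.0170
Sum = 0.006 bits.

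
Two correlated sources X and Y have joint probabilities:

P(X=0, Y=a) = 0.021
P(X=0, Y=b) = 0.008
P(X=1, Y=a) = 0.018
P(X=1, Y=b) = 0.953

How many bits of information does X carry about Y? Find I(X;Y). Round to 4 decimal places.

0.0838 bits

Marginals: p(X) = (0.0290, 0.9710), p(Y) = (0.0390, 0.9610).
I(X;Y) = H(X) + H(Y) − H(X,Y).
H(X) = 0.1894, H(Y) = 0.2377, H(X,Y) = 0.3433.
I(X;Y) = 0.1894 + 0.2377 − 0.3433 = 0.0838 bits.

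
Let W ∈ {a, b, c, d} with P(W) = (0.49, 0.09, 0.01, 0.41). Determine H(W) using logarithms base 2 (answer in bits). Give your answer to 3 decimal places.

H(W) = −Σ p·log₂ p.
  −(0.49)·log₂(0.49) = 0.5043
  −(0.09)·log₂(0.09) = 0.3127
  −(0.01)·log₂(0.01) = 0.0664
  −(0.41)·log₂(0.41) = 0.5274
Sum: 0.5043 + 0.3127 + 0.0664 + 0.5274 = 1.411 bits.

1.411 bits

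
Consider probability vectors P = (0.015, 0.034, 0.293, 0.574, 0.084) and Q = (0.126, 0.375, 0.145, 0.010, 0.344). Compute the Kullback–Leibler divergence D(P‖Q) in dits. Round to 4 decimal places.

0.9984 dits

D(P‖Q) = Σ p·log₁₀(p/q).
  0.015·log₁₀(0.015/0.126) = -0.01386
  0.034·log₁₀(0.034/0.375) = -0.03545
  0.293·log₁₀(0.293/0.145) = 0.08951
  0.574·log₁₀(0.574/0.010) = 1.00962
  0.084·log₁₀(0.084/0.344) = -0.05143
D(P‖Q) = 0.9984 dits.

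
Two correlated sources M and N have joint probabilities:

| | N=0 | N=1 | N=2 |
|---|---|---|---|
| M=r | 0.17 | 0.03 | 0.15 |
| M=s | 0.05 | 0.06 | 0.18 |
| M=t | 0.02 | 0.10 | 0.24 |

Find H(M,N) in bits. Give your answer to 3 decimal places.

H(M,N) = −Σ p(x,y)·log₂ p(x,y) over all 9 cells.
  cell (r,0): −0.17·log₂0.17 = 0.4346
  cell (r,1): −0.03·log₂0.03 = 0.1518
  cell (r,2): −0.15·log₂0.15 = 0.4105
  cell (s,0): −0.05·log₂0.05 = 0.2161
  cell (s,1): −0.06·log₂0.06 = 0.2435
  cell (s,2): −0.18·log₂0.18 = 0.4453
  cell (t,0): −0.02·log₂0.02 = 0.1129
  cell (t,1): −0.10·log₂0.10 = 0.3322
  cell (t,2): −0.24·log₂0.24 = 0.4941
Sum = 2.841 bits.

2.841 bits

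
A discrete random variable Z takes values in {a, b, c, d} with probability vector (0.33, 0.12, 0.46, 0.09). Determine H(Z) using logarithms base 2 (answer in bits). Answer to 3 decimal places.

1.723 bits

H(Z) = −Σ p·log₂ p.
  −(0.33)·log₂(0.33) = 0.5278
  −(0.12)·log₂(0.12) = 0.3671
  −(0.46)·log₂(0.46) = 0.5153
  −(0.09)·log₂(0.09) = 0.3127
Sum: 0.5278 + 0.3671 + 0.5153 + 0.3127 = 1.723 bits.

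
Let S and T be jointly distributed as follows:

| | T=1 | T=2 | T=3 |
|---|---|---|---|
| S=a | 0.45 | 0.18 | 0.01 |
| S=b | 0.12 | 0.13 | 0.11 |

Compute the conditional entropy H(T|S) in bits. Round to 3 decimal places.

1.187 bits

Marginals: p(S) = (0.6400, 0.3600), p(T) = (0.5700, 0.3100, 0.1200).
H(T|S) = Σ p(S) · H(T|S=·).
  S=a: p=0.6400, H(T|S=a) = 0.9657
  S=b: p=0.3600, H(T|S=b) = 1.5816
Weighted sum = 1.187 bits.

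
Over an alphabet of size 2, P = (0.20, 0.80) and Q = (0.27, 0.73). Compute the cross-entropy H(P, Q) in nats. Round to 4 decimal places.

H(P,Q) = −Σ p·ln q.
  −0.20·ln(0.27) = 0.26187
  −0.80·ln(0.73) = 0.25177
H(P,Q) = 0.5136 nats.

0.5136 nats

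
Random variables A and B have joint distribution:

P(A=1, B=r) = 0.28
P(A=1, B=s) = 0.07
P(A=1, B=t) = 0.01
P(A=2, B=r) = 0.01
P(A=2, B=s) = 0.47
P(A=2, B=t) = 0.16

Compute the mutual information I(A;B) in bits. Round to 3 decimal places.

Marginals: p(A) = (0.3600, 0.6400), p(B) = (0.2900, 0.5400, 0.1700).
I(A;B) = H(A) + H(B) − H(A,B).
H(A) = 0.9427, H(B) = 1.4325, H(A,B) = 1.8506.
I(A;B) = 0.9427 + 1.4325 − 1.8506 = 0.525 bits.

0.525 bits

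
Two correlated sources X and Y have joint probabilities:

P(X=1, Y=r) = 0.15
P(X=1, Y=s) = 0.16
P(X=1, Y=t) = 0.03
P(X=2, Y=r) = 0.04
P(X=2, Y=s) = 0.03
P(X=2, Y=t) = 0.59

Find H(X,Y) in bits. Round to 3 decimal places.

1.772 bits

H(X,Y) = −Σ p(x,y)·log₂ p(x,y) over all 6 cells.
  cell (1,r): −0.15·log₂0.15 = 0.4105
  cell (1,s): −0.16·log₂0.16 = 0.4230
  cell (1,t): −0.03·log₂0.03 = 0.1518
  cell (2,r): −0.04·log₂0.04 = 0.1858
  cell (2,s): −0.03·log₂0.03 = 0.1518
  cell (2,t): −0.59·log₂0.59 = 0.4491
Sum = 1.772 bits.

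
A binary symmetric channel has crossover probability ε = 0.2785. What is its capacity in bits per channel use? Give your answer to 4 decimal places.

Binary symmetric channel: C = 1 − h₂(ε) where h₂ is the binary entropy function.
h₂(0.2785) = −0.2785·log₂0.2785 − 0.7215·log₂0.7215 = 0.8534.
C = 1 − 0.8534 = 0.1466 bits per channel use.

0.1466 bits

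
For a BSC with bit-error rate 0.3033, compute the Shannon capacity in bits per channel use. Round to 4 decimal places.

0.1147 bits

Binary symmetric channel: C = 1 − h₂(ε) where h₂ is the binary entropy function.
h₂(0.3033) = −0.3033·log₂0.3033 − 0.6967·log₂0.6967 = 0.8853.
C = 1 − 0.8853 = 0.1147 bits per channel use.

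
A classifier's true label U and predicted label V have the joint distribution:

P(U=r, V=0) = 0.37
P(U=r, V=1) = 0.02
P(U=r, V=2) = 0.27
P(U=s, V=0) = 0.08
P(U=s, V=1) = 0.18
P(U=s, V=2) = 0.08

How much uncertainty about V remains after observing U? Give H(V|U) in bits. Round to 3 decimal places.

1.257 bits

Marginals: p(U) = (0.6600, 0.3400), p(V) = (0.4500, 0.2000, 0.3500).
H(V|U) = Σ p(U) · H(V|U=·).
  U=r: p=0.6600, H(V|U=r) = 1.1485
  U=s: p=0.3400, H(V|U=s) = 1.4681
Weighted sum = 1.257 bits.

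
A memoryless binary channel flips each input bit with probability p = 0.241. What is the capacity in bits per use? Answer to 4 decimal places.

Binary symmetric channel: C = 1 − h₂(ε) where h₂ is the binary entropy function.
h₂(0.241) = −0.241·log₂0.241 − 0.759·log₂0.759 = 0.7967.
C = 1 − 0.7967 = 0.2033 bits per channel use.

0.2033 bits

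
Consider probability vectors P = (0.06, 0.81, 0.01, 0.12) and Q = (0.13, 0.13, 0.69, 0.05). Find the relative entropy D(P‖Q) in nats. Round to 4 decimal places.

1.4982 nats

D(P‖Q) = Σ p·ln(p/q).
  0.06·ln(0.06/0.13) = -0.04639
  0.81·ln(0.81/0.13) = 1.48189
  0.01·ln(0.01/0.69) = -0.04234
  0.12·ln(0.12/0.05) = 0.10506
D(P‖Q) = 1.4982 nats.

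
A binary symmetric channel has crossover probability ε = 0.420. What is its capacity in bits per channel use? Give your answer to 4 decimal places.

Binary symmetric channel: C = 1 − h₂(ε) where h₂ is the binary entropy function.
h₂(0.420) = −0.420·log₂0.420 − 0.580·log₂0.580 = 0.9815.
C = 1 − 0.9815 = 0.0185 bits per channel use.

0.0185 bits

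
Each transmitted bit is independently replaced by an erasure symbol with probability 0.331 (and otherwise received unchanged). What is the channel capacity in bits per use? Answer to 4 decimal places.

Binary erasure channel: capacity C = 1 − ε.
C = 1 − 0.331 = 0.6690 bits per channel use.

0.6690 bits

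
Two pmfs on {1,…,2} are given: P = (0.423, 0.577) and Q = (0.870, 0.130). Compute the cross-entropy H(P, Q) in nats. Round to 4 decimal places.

1.2361 nats

H(P,Q) = −Σ p·ln q.
  −0.423·ln(0.870) = 0.05891
  −0.577·ln(0.130) = 1.17721
H(P,Q) = 1.2361 nats.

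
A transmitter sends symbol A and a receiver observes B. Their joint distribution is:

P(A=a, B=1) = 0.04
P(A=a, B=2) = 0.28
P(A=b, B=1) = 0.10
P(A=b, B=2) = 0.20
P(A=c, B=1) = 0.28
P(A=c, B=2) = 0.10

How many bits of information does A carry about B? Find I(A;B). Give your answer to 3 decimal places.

Marginals: p(A) = (0.3200, 0.3000, 0.3800), p(B) = (0.4200, 0.5800).
I(A;B) = Σ p(x,y)·log₂[p(x,y)/(p(x)p(y))].
  (a,1): 0.04·log₂(0.2976) = -0.0699
  (a,2): 0.28·log₂(1.5086) = 0.1661
  (b,1): 0.10·log₂(0.7937) = -0.0333
  (b,2): 0.20·log₂(1.1494) = 0.0402
  (c,1): 0.28·log₂(1.7544) = 0.2271
  (c,2): 0.10·log₂(0.4537) = -0.1140
Sum = 0.216 bits.

0.216 bits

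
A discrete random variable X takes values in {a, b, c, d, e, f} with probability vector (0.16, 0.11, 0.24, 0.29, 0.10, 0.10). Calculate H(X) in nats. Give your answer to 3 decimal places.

H(X) = −Σ p·ln p.
  −(0.16)·ln(0.16) = 0.2932
  −(0.11)·ln(0.11) = 0.2428
  −(0.24)·ln(0.24) = 0.3425
  −(0.29)·ln(0.29) = 0.3590
  −(0.10)·ln(0.10) = 0.2303
  −(0.10)·ln(0.10) = 0.2303
Sum: 0.2932 + 0.2428 + 0.3425 + 0.3590 + 0.2303 + 0.2303 = 1.698 nats.

1.698 nats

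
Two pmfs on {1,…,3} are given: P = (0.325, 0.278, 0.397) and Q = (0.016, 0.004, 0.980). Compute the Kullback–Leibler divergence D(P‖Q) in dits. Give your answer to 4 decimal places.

D(P‖Q) = Σ p·log₁₀(p/q).
  0.325·log₁₀(0.325/0.016) = 0.42502
  0.278·log₁₀(0.278/0.004) = 0.51207
  0.397·log₁₀(0.397/0.980) = -0.15580
D(P‖Q) = 0.7813 dits.

0.7813 dits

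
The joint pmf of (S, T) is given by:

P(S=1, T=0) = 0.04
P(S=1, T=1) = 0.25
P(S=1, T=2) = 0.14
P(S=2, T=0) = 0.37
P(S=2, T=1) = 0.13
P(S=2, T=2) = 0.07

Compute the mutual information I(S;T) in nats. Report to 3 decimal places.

0.174 nats

Marginals: p(S) = (0.4300, 0.5700), p(T) = (0.4100, 0.3800, 0.2100).
I(S;T) = Σ p(x,y)·ln[p(x,y)/(p(x)p(y))].
  (1,0): 0.04·ln(0.2269) = -0.0593
  (1,1): 0.25·ln(1.5300) = 0.1063
  (1,2): 0.14·ln(1.5504) = 0.0614
  (2,0): 0.37·ln(1.5832) = 0.1700
  (2,1): 0.13·ln(0.6002) = -0.0664
  (2,2): 0.07·ln(0.5848) = -0.0376
Sum = 0.174 nats.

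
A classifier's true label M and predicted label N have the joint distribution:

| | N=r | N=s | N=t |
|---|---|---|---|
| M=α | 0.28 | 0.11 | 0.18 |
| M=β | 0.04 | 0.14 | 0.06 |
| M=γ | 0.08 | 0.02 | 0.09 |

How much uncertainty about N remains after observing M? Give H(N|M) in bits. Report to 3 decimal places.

Marginals: p(M) = (0.5700, 0.2400, 0.1900), p(N) = (0.4000, 0.2700, 0.3300).
H(N|M) = Σ p(M) · H(N|M=·).
  M=α: p=0.5700, H(N|M=α) = 1.4870
  M=β: p=0.2400, H(N|M=β) = 1.3844
  M=γ: p=0.1900, H(N|M=γ) = 1.3780
Weighted sum = 1.442 bits.

1.442 bits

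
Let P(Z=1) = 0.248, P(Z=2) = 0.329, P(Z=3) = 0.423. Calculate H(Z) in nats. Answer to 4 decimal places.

H(Z) = −Σ p·ln p.
  −(0.248)·ln(0.248) = 0.34579
  −(0.329)·ln(0.329) = 0.36575
  −(0.423)·ln(0.423) = 0.36394
Sum: 0.34579 + 0.36575 + 0.36394 = 1.0755 nats.

1.0755 nats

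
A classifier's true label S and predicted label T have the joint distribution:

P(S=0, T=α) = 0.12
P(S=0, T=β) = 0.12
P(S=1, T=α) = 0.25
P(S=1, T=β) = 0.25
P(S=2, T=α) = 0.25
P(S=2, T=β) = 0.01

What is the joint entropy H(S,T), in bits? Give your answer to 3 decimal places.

2.301 bits

H(S,T) = −Σ p(x,y)·log₂ p(x,y) over all 6 cells.
  cell (0,α): −0.12·log₂0.12 = 0.3671
  cell (0,β): −0.12·log₂0.12 = 0.3671
  cell (1,α): −0.25·log₂0.25 = 0.5000
  cell (1,β): −0.25·log₂0.25 = 0.5000
  cell (2,α): −0.25·log₂0.25 = 0.5000
  cell (2,β): −0.01·log₂0.01 = 0.0664
Sum = 2.301 bits.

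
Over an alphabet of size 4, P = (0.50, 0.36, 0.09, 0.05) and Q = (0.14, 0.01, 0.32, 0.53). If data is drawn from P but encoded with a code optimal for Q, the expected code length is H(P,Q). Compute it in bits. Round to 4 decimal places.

H(P,Q) = −Σ p·log₂ q.
  −0.50·log₂(0.14) = 1.41825
  −0.36·log₂(0.01) = 2.39179
  −0.09·log₂(0.32) = 0.14795
  −0.05·log₂(0.53) = 0.04580
H(P,Q) = 4.0038 bits.

4.0038 bits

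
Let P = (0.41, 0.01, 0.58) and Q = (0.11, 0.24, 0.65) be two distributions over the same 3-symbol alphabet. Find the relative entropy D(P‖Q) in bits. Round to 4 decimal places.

D(P‖Q) = Σ p·log₂(p/q).
  0.41·log₂(0.41/0.11) = 0.77823
  0.01·log₂(0.01/0.24) = -0.04585
  0.58·log₂(0.58/0.65) = -0.09534
D(P‖Q) = 0.6370 bits.

0.6370 bits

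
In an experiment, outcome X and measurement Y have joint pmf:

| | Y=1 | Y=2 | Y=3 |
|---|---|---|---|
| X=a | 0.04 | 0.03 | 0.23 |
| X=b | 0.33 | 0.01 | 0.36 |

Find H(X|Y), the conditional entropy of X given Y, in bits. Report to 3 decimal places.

0.784 bits

Chain rule: H(X|Y) = H(X,Y) − H(Y).
Marginals: p(X) = (0.3000, 0.7000), p(Y) = (0.3700, 0.0400, 0.5900).
H(X,Y) = 1.9501 bits; H(Y) = 1.1656 bits.
H(X|Y) = 1.9501 − 1.1656 = 0.784 bits.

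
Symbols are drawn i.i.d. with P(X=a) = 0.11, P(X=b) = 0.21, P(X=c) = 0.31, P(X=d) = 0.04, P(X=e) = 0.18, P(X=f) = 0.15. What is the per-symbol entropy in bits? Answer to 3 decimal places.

H(X) = −Σ p·log₂ p.
  −(0.11)·log₂(0.11) = 0.3503
  −(0.21)·log₂(0.21) = 0.4728
  −(0.31)·log₂(0.31) = 0.5238
  −(0.04)·log₂(0.04) = 0.1858
  −(0.18)·log₂(0.18) = 0.4453
  −(0.15)·log₂(0.15) = 0.4105
Sum: 0.3503 + 0.4728 + 0.5238 + 0.1858 + 0.4453 + 0.4105 = 2.389 bits.

2.389 bits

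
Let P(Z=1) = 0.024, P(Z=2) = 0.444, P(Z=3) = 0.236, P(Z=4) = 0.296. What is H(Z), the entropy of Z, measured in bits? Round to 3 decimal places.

H(Z) = −Σ p·log₂ p.
  −(0.024)·log₂(0.024) = 0.1291
  −(0.444)·log₂(0.444) = 0.5201
  −(0.236)·log₂(0.236) = 0.4916
  −(0.296)·log₂(0.296) = 0.5199
Sum: 0.1291 + 0.5201 + 0.4916 + 0.5199 = 1.661 bits.

1.661 bits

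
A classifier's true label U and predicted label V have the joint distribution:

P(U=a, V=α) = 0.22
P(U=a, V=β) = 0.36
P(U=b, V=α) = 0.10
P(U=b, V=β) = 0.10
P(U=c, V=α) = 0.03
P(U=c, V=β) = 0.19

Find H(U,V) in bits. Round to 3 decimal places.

2.283 bits

H(U,V) = −Σ p(x,y)·log₂ p(x,y) over all 6 cells.
  cell (a,α): −0.22·log₂0.22 = 0.4806
  cell (a,β): −0.36·log₂0.36 = 0.5306
  cell (b,α): −0.10·log₂0.10 = 0.3322
  cell (b,β): −0.10·log₂0.10 = 0.3322
  cell (c,α): −0.03·log₂0.03 = 0.1518
  cell (c,β): −0.19·log₂0.19 = 0.4552
Sum = 2.283 bits.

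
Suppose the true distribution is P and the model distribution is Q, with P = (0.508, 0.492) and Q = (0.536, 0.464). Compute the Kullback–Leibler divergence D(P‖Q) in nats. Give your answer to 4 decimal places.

0.0016 nats

D(P‖Q) = Σ p·ln(p/q).
  0.508·ln(0.508/0.536) = -0.02726
  0.492·ln(0.492/0.464) = 0.02883
D(P‖Q) = 0.0016 nats.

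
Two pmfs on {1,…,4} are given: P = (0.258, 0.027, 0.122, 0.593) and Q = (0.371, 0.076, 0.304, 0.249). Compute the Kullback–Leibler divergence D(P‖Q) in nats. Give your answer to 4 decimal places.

0.2815 nats

D(P‖Q) = Σ p·ln(p/q).
  0.258·ln(0.258/0.371) = -0.09372
  0.027·ln(0.027/0.076) = -0.02794
  0.122·ln(0.122/0.304) = -0.11139
  0.593·ln(0.593/0.249) = 0.51457
D(P‖Q) = 0.2815 nats.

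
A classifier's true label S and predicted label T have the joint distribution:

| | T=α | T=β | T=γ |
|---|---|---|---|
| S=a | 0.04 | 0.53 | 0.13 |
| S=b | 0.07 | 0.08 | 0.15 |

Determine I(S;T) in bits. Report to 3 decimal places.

Marginals: p(S) = (0.7000, 0.3000), p(T) = (0.1100, 0.6100, 0.2800).
I(S;T) = Σ p(x,y)·log₂[p(x,y)/(p(x)p(y))].
  (a,α): 0.04·log₂(0.5195) = -0.0378
  (a,β): 0.53·log₂(1.2412) = 0.1652
  (a,γ): 0.13·log₂(0.6633) = -0.0770
  (b,α): 0.07·log₂(2.1212) = 0.0759
  (b,β): 0.08·log₂(0.4372) = -0.0955
  (b,γ): 0.15·log₂(1.7857) = 0.1255
Sum = 0.156 bits.

0.156 bits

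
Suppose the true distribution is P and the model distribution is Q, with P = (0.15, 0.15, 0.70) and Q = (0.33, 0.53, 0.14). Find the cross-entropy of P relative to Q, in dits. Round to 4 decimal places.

0.7113 dits

H(P,Q) = −Σ p·log₁₀ q.
  −0.15·log₁₀(0.33) = 0.07222
  −0.15·log₁₀(0.53) = 0.04136
  −0.70·log₁₀(0.14) = 0.59771
H(P,Q) = 0.7113 dits.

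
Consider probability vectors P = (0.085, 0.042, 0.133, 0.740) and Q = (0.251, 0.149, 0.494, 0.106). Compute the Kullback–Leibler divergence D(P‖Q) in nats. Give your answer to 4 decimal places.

1.1182 nats

D(P‖Q) = Σ p·ln(p/q).
  0.085·ln(0.085/0.251) = -0.09204
  0.042·ln(0.042/0.149) = -0.05318
  0.133·ln(0.133/0.494) = -0.17452
  0.740·ln(0.740/0.106) = 1.43798
D(P‖Q) = 1.1182 nats.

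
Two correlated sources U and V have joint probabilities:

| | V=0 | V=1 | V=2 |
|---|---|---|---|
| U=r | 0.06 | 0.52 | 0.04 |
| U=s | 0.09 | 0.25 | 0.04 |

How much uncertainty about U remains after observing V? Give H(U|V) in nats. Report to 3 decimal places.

Chain rule: H(U|V) = H(U,V) − H(V).
Marginals: p(U) = (0.6200, 0.3800), p(V) = (0.1500, 0.7700, 0.0800).
H(U,V) = 1.3296 nats; H(V) = 0.6879 nats.
H(U|V) = 1.3296 − 0.6879 = 0.642 nats.

0.642 nats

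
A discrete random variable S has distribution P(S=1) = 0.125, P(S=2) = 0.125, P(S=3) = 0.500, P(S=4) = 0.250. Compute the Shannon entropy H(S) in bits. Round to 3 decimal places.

H(S) = −Σ p·log₂ p.
  −(0.125)·log₂(0.125) = 0.3750
  −(0.125)·log₂(0.125) = 0.3750
  −(0.500)·log₂(0.500) = 0.5000
  −(0.250)·log₂(0.250) = 0.5000
Sum: 0.3750 + 0.3750 + 0.5000 + 0.5000 = 1.750 bits.

1.750 bits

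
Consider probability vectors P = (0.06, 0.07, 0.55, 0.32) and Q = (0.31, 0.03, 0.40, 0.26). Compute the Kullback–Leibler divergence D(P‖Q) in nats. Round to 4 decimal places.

0.2024 nats

D(P‖Q) = Σ p·ln(p/q).
  0.06·ln(0.06/0.31) = -0.09853
  0.07·ln(0.07/0.03) = 0.05931
  0.55·ln(0.55/0.40) = 0.17515
  0.32·ln(0.32/0.26) = 0.06644
D(P‖Q) = 0.2024 nats.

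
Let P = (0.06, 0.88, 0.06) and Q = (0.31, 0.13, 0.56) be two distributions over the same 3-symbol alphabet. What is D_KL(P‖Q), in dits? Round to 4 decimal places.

0.6299 dits

D(P‖Q) = Σ p·log₁₀(p/q).
  0.06·log₁₀(0.06/0.31) = -0.04279
  0.88·log₁₀(0.88/0.13) = 0.73087
  0.06·log₁₀(0.06/0.56) = -0.05820
D(P‖Q) = 0.6299 dits.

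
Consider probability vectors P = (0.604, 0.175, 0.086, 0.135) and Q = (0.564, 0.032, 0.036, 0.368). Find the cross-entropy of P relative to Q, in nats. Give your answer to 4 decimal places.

1.3691 nats

H(P,Q) = −Σ p·ln q.
  −0.604·ln(0.564) = 0.34591
  −0.175·ln(0.032) = 0.60235
  −0.086·ln(0.036) = 0.28588
  −0.135·ln(0.368) = 0.13496
H(P,Q) = 1.3691 nats.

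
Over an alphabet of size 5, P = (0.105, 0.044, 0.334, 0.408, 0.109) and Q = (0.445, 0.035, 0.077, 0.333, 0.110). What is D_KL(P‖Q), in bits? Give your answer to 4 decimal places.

D(P‖Q) = Σ p·log₂(p/q).
  0.105·log₂(0.105/0.445) = -0.21876
  0.044·log₂(0.044/0.035) = 0.01453
  0.334·log₂(0.334/0.077) = 0.70705
  0.408·log₂(0.408/0.333) = 0.11956
  0.109·log₂(0.109/0.110) = -0.00144
D(P‖Q) = 0.6209 bits.

0.6209 bits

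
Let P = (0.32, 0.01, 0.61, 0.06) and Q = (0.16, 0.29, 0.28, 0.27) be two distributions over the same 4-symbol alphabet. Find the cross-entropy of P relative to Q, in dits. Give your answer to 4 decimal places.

0.6314 dits

H(P,Q) = −Σ p·log₁₀ q.
  −0.32·log₁₀(0.16) = 0.25468
  −0.01·log₁₀(0.29) = 0.00538
  −0.61·log₁₀(0.28) = 0.33723
  −0.06·log₁₀(0.27) = 0.03412
H(P,Q) = 0.6314 dits.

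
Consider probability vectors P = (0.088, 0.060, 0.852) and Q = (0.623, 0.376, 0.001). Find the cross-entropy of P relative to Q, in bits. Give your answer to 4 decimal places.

8.6356 bits

H(P,Q) = −Σ p·log₂ q.
  −0.088·log₂(0.623) = 0.06008
  −0.060·log₂(0.376) = 0.08467
  −0.852·log₂(0.001) = 8.49085
H(P,Q) = 8.6356 bits.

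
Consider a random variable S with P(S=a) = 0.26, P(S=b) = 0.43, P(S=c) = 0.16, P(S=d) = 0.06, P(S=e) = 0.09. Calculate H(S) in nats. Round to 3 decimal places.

H(S) = −Σ p·ln p.
  −(0.26)·ln(0.26) = 0.3502
  −(0.43)·ln(0.43) = 0.3629
  −(0.16)·ln(0.16) = 0.2932
  −(0.06)·ln(0.06) = 0.1688
  −(0.09)·ln(0.09) = 0.2167
Sum: 0.3502 + 0.3629 + 0.2932 + 0.1688 + 0.2167 = 1.392 nats.

1.392 nats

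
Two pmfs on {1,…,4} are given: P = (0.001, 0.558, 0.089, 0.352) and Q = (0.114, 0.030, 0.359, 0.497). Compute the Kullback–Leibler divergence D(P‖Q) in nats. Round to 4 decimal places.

D(P‖Q) = Σ p·ln(p/q).
  0.001·ln(0.001/0.114) = -0.00474
  0.558·ln(0.558/0.030) = 1.63112
  0.089·ln(0.089/0.359) = -0.12413
  0.352·ln(0.352/0.497) = -0.12143
D(P‖Q) = 1.3808 nats.

1.3808 nats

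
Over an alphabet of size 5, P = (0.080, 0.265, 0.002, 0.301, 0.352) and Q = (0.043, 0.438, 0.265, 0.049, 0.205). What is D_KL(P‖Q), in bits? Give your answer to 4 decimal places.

D(P‖Q) = Σ p·log₂(p/q).
  0.080·log₂(0.080/0.043) = 0.07165
  0.265·log₂(0.265/0.438) = -0.19211
  0.002·log₂(0.002/0.265) = -0.01410
  0.301·log₂(0.301/0.049) = 0.78829
  0.352·log₂(0.352/0.205) = 0.27454
D(P‖Q) = 0.9283 bits.

0.9283 bits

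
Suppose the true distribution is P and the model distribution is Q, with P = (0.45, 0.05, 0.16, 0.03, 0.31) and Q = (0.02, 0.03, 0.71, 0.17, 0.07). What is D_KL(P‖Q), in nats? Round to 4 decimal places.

D(P‖Q) = Σ p·ln(p/q).
  0.45·ln(0.45/0.02) = 1.40108
  0.05·ln(0.05/0.03) = 0.02554
  0.16·ln(0.16/0.71) = -0.23841
  0.03·ln(0.03/0.17) = -0.05204
  0.31·ln(0.31/0.07) = 0.46130
D(P‖Q) = 1.5975 nats.

1.5975 nats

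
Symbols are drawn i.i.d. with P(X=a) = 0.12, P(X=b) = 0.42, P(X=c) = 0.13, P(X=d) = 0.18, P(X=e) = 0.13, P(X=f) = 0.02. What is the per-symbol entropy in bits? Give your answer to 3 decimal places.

2.216 bits

H(X) = −Σ p·log₂ p.
  −(0.12)·log₂(0.12) = 0.3671
  −(0.42)·log₂(0.42) = 0.5256
  −(0.13)·log₂(0.13) = 0.3826
  −(0.18)·log₂(0.18) = 0.4453
  −(0.13)·log₂(0.13) = 0.3826
  −(0.02)·log₂(0.02) = 0.1129
Sum: 0.3671 + 0.5256 + 0.3826 + 0.4453 + 0.3826 + 0.1129 = 2.216 bits.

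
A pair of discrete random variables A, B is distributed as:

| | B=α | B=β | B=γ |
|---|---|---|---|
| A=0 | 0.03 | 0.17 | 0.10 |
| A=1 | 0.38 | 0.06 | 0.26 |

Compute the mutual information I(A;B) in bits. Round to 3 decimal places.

Marginals: p(A) = (0.3000, 0.7000), p(B) = (0.4100, 0.2300, 0.3600).
I(A;B) = Σ p(x,y)·log₂[p(x,y)/(p(x)p(y))].
  (0,α): 0.03·log₂(0.2439) = -0.0611
  (0,β): 0.17·log₂(2.4638) = 0.2211
  (0,γ): 0.10·log₂(0.9259) = -0.0111
  (1,α): 0.38·log₂(1.3240) = 0.1539
  (1,β): 0.06·log₂(0.3727) = -0.0854
  (1,γ): 0.26·log₂(1.0317) = 0.0117
Sum = 0.229 bits.

0.229 bits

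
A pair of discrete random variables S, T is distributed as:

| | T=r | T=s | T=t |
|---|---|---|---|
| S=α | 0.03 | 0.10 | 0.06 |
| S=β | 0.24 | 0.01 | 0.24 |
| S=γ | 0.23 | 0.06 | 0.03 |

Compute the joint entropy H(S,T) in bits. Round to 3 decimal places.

2.665 bits

H(S,T) = −Σ p(x,y)·log₂ p(x,y) over all 9 cells.
  cell (α,r): −0.03·log₂0.03 = 0.1518
  cell (α,s): −0.10·log₂0.10 = 0.3322
  cell (α,t): −0.06·log₂0.06 = 0.2435
  cell (β,r): −0.24·log₂0.24 = 0.4941
  cell (β,s): −0.01·log₂0.01 = 0.0664
  cell (β,t): −0.24·log₂0.24 = 0.4941
  cell (γ,r): −0.23·log₂0.23 = 0.4877
  cell (γ,s): −0.06·log₂0.06 = 0.2435
  cell (γ,t): −0.03·log₂0.03 = 0.1518
Sum = 2.665 bits.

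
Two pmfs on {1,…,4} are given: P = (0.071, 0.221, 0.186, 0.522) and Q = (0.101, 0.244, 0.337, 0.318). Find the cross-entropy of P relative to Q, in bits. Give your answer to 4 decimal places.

H(P,Q) = −Σ p·log₂ q.
  −0.071·log₂(0.101) = 0.23484
  −0.221·log₂(0.244) = 0.44975
  −0.186·log₂(0.337) = 0.29187
  −0.522·log₂(0.318) = 0.86281
H(P,Q) = 1.8393 bits.

1.8393 bits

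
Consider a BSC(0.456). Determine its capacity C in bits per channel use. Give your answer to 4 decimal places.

Binary symmetric channel: C = 1 − h₂(ε) where h₂ is the binary entropy function.
h₂(0.456) = −0.456·log₂0.456 − 0.544·log₂0.544 = 0.9944.
C = 1 − 0.9944 = 0.0056 bits per channel use.

0.0056 bits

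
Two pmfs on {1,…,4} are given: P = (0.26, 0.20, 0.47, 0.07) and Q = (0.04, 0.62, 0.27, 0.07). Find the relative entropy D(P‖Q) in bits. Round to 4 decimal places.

D(P‖Q) = Σ p·log₂(p/q).
  0.26·log₂(0.26/0.04) = 0.70211
  0.20·log₂(0.20/0.62) = -0.32645
  0.47·log₂(0.47/0.27) = 0.37586
  0.07·log₂(0.07/0.07) = 0.00000
D(P‖Q) = 0.7515 bits.

0.7515 bits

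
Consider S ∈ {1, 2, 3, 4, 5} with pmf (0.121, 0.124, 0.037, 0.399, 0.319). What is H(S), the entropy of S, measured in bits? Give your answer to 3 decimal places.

H(S) = −Σ p·log₂ p.
  −(0.121)·log₂(0.121) = 0.3687
  −(0.124)·log₂(0.124) = 0.3734
  −(0.037)·log₂(0.037) = 0.1760
  −(0.399)·log₂(0.399) = 0.5289
  −(0.319)·log₂(0.319) = 0.5258
Sum: 0.3687 + 0.3734 + 0.1760 + 0.5289 + 0.5258 = 1.973 bits.

1.973 bits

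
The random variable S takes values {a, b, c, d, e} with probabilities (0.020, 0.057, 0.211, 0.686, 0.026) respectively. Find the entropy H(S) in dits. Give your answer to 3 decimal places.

0.401 dits

H(S) = −Σ p·log₁₀ p.
  −(0.020)·log₁₀(0.020) = 0.0340
  −(0.057)·log₁₀(0.057) = 0.0709
  −(0.211)·log₁₀(0.211) = 0.1426
  −(0.686)·log₁₀(0.686) = 0.1123
  −(0.026)·log₁₀(0.026) = 0.0412
Sum: 0.0340 + 0.0709 + 0.1426 + 0.1123 + 0.0412 = 0.401 dits.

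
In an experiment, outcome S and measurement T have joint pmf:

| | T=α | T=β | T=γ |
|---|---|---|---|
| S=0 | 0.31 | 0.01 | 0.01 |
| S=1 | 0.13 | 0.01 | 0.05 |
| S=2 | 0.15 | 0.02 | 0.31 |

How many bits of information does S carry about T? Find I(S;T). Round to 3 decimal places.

Marginals: p(S) = (0.3300, 0.1900, 0.4800), p(T) = (0.5900, 0.0400, 0.3700).
I(S;T) = H(S) + H(T) − H(S,T).
H(S) = 1.4913, H(T) = 1.1656, H(S,T) = 2.3691.
I(S;T) = 1.4913 + 1.1656 − 2.3691 = 0.288 bits.

0.288 bits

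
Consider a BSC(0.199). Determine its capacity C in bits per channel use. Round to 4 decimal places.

0.2801 bits

Binary symmetric channel: C = 1 − h₂(ε) where h₂ is the binary entropy function.
h₂(0.199) = −0.199·log₂0.199 − 0.801·log₂0.801 = 0.7199.
C = 1 − 0.7199 = 0.2801 bits per channel use.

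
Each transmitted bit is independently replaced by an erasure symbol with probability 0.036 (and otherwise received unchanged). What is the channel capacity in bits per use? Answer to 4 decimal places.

Binary erasure channel: capacity C = 1 − ε.
C = 1 − 0.036 = 0.9640 bits per channel use.

0.9640 bits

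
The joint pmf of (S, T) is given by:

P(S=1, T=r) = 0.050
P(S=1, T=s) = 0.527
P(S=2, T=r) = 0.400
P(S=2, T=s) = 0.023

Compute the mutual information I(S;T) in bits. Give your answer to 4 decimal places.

Marginals: p(S) = (0.5770, 0.4230), p(T) = (0.4500, 0.5500).
I(S;T) = H(S) + H(T) − H(S,T).
H(S) = 0.9828, H(T) = 0.9928, H(S,T) = 1.3571.
I(S;T) = 0.9828 + 0.9928 − 1.3571 = 0.6185 bits.

0.6185 bits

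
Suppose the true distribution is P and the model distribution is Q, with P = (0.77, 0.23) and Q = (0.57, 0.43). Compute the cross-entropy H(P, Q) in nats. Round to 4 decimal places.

H(P,Q) = −Σ p·ln q.
  −0.77·ln(0.57) = 0.43283
  −0.23·ln(0.43) = 0.19411
H(P,Q) = 0.6269 nats.

0.6269 nats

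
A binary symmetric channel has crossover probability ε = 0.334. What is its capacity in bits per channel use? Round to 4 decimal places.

0.0810 bits

Binary symmetric channel: C = 1 − h₂(ε) where h₂ is the binary entropy function.
h₂(0.334) = −0.334·log₂0.334 − 0.666·log₂0.666 = 0.9190.
C = 1 − 0.9190 = 0.0810 bits per channel use.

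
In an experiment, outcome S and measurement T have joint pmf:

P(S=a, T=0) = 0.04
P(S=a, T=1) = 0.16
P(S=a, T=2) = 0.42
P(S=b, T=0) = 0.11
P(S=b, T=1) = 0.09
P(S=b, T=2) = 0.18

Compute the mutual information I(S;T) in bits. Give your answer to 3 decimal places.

0.068 bits

Marginals: p(S) = (0.6200, 0.3800), p(T) = (0.1500, 0.2500, 0.6000).
I(S;T) = Σ p(x,y)·log₂[p(x,y)/(p(x)p(y))].
  (a,0): 0.04·log₂(0.4301) = -0.0487
  (a,1): 0.16·log₂(1.0323) = 0.0073
  (a,2): 0.42·log₂(1.1290) = 0.0735
  (b,0): 0.11·log₂(1.9298) = 0.1043
  (b,1): 0.09·log₂(0.9474) = -0.0070
  (b,2): 0.18·log₂(0.7895) = -0.0614
Sum = 0.068 bits.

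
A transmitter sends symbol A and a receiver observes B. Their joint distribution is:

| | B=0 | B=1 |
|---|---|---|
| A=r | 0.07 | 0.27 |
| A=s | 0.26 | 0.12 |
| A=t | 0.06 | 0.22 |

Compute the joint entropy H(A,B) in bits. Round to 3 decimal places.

H(A,B) = −Σ p(x,y)·log₂ p(x,y) over all 6 cells.
  cell (r,0): −0.07·log₂0.07 = 0.2686
  cell (r,1): −0.27·log₂0.27 = 0.5100
  cell (s,0): −0.26·log₂0.26 = 0.5053
  cell (s,1): −0.12·log₂0.12 = 0.3671
  cell (t,0): −0.06·log₂0.06 = 0.2435
  cell (t,1): −0.22·log₂0.22 = 0.4806
Sum = 2.375 bits.

2.375 bits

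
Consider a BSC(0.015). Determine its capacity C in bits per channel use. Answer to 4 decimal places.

0.8876 bits

Binary symmetric channel: C = 1 − h₂(ε) where h₂ is the binary entropy function.
h₂(0.015) = −0.015·log₂0.015 − 0.985·log₂0.985 = 0.1124.
C = 1 − 0.1124 = 0.8876 bits per channel use.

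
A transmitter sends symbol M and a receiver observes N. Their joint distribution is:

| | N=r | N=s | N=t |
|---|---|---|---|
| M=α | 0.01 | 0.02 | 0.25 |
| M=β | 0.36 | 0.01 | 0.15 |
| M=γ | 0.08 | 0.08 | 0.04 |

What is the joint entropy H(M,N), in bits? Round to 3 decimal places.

H(M,N) = −Σ p(x,y)·log₂ p(x,y) over all 9 cells.
  cell (α,r): −0.01·log₂0.01 = 0.0664
  cell (α,s): −0.02·log₂0.02 = 0.1129
  cell (α,t): −0.25·log₂0.25 = 0.5000
  cell (β,r): −0.36·log₂0.36 = 0.5306
  cell (β,s): −0.01·log₂0.01 = 0.0664
  cell (β,t): −0.15·log₂0.15 = 0.4105
  cell (γ,r): −0.08·log₂0.08 = 0.2915
  cell (γ,s): −0.08·log₂0.08 = 0.2915
  cell (γ,t): −0.04·log₂0.04 = 0.1858
Sum = 2.456 bits.

2.456 bits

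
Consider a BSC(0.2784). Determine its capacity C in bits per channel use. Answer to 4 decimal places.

Binary symmetric channel: C = 1 − h₂(ε) where h₂ is the binary entropy function.
h₂(0.2784) = −0.2784·log₂0.2784 − 0.7216·log₂0.7216 = 0.8533.
C = 1 − 0.8533 = 0.1467 bits per channel use.

0.1467 bits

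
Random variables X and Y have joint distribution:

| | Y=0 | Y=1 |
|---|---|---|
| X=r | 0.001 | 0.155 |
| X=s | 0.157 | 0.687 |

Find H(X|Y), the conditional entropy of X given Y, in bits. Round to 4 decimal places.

Chain rule: H(X|Y) = H(X,Y) − H(Y).
Marginals: p(X) = (0.1560, 0.8440), p(Y) = (0.1580, 0.8420).
H(X,Y) = 1.2183 bits; H(Y) = 0.6295 bits.
H(X|Y) = 1.2183 − 0.6295 = 0.5888 bits.

0.5888 bits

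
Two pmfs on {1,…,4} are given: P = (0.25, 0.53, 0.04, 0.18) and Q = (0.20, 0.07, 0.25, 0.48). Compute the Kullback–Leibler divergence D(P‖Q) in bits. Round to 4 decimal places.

1.2679 bits

D(P‖Q) = Σ p·log₂(p/q).
  0.25·log₂(0.25/0.20) = 0.08048
  0.53·log₂(0.53/0.07) = 1.54790
  0.04·log₂(0.04/0.25) = -0.10575
  0.18·log₂(0.18/0.48) = -0.25471
D(P‖Q) = 1.2679 bits.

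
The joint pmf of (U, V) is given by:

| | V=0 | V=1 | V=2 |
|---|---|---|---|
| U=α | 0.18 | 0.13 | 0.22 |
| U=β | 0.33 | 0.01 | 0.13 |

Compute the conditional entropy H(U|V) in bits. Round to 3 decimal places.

Marginals: p(U) = (0.5300, 0.4700), p(V) = (0.5100, 0.1400, 0.3500).
H(U|V) = Σ p(V) · H(U|V=·).
  V=0: p=0.5100, H(U|V=0) = 0.9367
  V=1: p=0.1400, H(U|V=1) = 0.3712
  V=2: p=0.3500, H(U|V=2) = 0.9518
Weighted sum = 0.863 bits.

0.863 bits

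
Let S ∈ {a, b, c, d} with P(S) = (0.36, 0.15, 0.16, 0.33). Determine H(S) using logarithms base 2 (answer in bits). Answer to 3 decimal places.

1.892 bits

H(S) = −Σ p·log₂ p.
  −(0.36)·log₂(0.36) = 0.5306
  −(0.15)·log₂(0.15) = 0.4105
  −(0.16)·log₂(0.16) = 0.4230
  −(0.33)·log₂(0.33) = 0.5278
Sum: 0.5306 + 0.4105 + 0.4230 + 0.5278 = 1.892 bits.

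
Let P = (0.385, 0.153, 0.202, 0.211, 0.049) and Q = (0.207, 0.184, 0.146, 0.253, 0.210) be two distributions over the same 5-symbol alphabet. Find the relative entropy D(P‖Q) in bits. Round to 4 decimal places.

0.2404 bits

D(P‖Q) = Σ p·log₂(p/q).
  0.385·log₂(0.385/0.207) = 0.34466
  0.153·log₂(0.153/0.184) = -0.04072
  0.202·log₂(0.202/0.146) = 0.09461
  0.211·log₂(0.211/0.253) = -0.05526
  0.049·log₂(0.049/0.210) = -0.10288
D(P‖Q) = 0.2404 bits.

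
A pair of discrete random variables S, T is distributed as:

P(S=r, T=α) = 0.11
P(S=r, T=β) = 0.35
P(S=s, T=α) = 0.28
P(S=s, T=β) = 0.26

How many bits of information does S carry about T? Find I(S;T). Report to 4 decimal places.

Marginals: p(S) = (0.4600, 0.5400), p(T) = (0.3900, 0.6100).
I(S;T) = Σ p(x,y)·log₂[p(x,y)/(p(x)p(y))].
  (r,α): 0.11·log₂(0.6132) = -0.07762
  (r,β): 0.35·log₂(1.2473) = 0.11159
  (s,α): 0.28·log₂(1.3295) = 0.11506
  (s,β): 0.26·log₂(0.7893) = -0.08875
Sum = 0.0603 bits.

0.0603 bits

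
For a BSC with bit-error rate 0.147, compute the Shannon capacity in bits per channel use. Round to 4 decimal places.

Binary symmetric channel: C = 1 − h₂(ε) where h₂ is the binary entropy function.
h₂(0.147) = −0.147·log₂0.147 − 0.853·log₂0.853 = 0.6023.
C = 1 − 0.6023 = 0.3977 bits per channel use.

0.3977 bits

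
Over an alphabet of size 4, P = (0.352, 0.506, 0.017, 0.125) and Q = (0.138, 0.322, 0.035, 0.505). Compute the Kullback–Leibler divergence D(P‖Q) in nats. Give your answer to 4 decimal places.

D(P‖Q) = Σ p·ln(p/q).
  0.352·ln(0.352/0.138) = 0.32960
  0.506·ln(0.506/0.322) = 0.22870
  0.017·ln(0.017/0.035) = -0.01228
  0.125·ln(0.125/0.505) = -0.17453
D(P‖Q) = 0.3715 nats.

0.3715 nats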